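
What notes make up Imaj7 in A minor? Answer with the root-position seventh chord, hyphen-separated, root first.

A-C#-E-G#

Imaj7 is built on scale degree 1, which is A in both A minor and its parallel. Stacking thirds in A major on A gives A–C#–E–G#.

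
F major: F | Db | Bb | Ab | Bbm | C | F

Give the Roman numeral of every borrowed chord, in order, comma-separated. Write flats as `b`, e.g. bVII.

In F major the diatonic chords are F, Gm, Am, Bb, C, Dm, Edim. F, Bb and C all belong to that set. Db (Db–F–Ab) is not: scale degree 6 in F major carries Dm (vi). In F minor the chord on that degree is Db, so here it functions as bVI, borrowed from the parallel minor. Ab (Ab–C–Eb) is not: scale degree 3 in F major carries Am (iii). In F minor the chord on that degree is Ab, so here it functions as bIII, borrowed from the parallel minor. But Bbm (Bb–Db–F) is foreign: the diatonic IV on degree 4 is Bb, whereas Bbm comes from F minor. It is labeled iv.

bVI, bIII, iv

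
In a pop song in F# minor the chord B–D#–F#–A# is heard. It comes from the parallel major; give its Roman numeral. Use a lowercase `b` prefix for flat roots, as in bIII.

IVmaj7

The root B is the diatonic 4th degree of F# minor; the borrowing shows in the chord quality. B–D#–F#–A# is a major-seventh chord — the form found in F# major, not the diatonic iv (Bm). Borrowed into F# minor it is written IVmaj7.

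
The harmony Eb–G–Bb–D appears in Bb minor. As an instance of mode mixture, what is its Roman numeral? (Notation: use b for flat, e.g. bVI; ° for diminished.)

Eb is scale degree 4 in Bb minor. Diatonically Bb minor has Ebm (iv) on that degree; Eb–G–Bb–D is instead the major-seventh chord native to Bb major, so it takes the label IVmaj7.

IVmaj7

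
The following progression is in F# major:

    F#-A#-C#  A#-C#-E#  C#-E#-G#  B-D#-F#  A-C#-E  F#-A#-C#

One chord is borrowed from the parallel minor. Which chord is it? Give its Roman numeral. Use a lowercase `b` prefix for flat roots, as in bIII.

bIII

The diatonic triads in F# major are F#, G#m, A#m, B, C#, D#m, E#dim. Of the given chords, F#–A#–C# = F#, A#–C#–E# = A#m, C#–E#–G# = C# and B–D#–F# = B are diatonic. But A–C#–E is foreign: the diatonic iii on degree 3 is A#m, whereas A comes from F# minor. It is labeled bIII.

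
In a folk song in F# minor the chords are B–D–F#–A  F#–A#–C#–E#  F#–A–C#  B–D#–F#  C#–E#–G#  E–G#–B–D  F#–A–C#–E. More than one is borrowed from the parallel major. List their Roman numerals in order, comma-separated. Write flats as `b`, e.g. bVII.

Imaj7, IV

The diatonic triads in F# minor (with V from harmonic minor) are F#m, G#dim, A, Bm, C#, D, E. Of the given chords, B–D–F#–A = Bm7, F#–A–C# = F#m, C#–E#–G# = C#, E–G#–B–D = E7 and F#–A–C#–E = F#m7 are diatonic. F#–A#–C#–E# is not: scale degree 1 in F# minor carries F#m (i). In F# major the chord on that degree is F#maj7, so here it functions as Imaj7, borrowed from the parallel major. But B–D#–F# is foreign: the diatonic iv on degree 4 is Bm, whereas B comes from F# major. It is labeled IV.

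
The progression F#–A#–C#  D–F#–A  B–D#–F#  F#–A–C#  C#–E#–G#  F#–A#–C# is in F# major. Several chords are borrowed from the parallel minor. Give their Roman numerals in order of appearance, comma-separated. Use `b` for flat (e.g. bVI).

F# major has the diatonic set F#, G#m, A#m, B, C#, D#m, E#dim. F#–A#–C# = F#, B–D#–F# = B and C#–E#–G# = C# all belong to that set. D–F#–A doesn't fit — on degree 6 F# major would have D#m (vi). D is the degree-6 chord of F# minor, so it is the borrowed bVI. F#–A–C# doesn't fit — on degree 1 F# major would have F# (I). F#m is the degree-1 chord of F# minor, so it is the borrowed i.

bVI, i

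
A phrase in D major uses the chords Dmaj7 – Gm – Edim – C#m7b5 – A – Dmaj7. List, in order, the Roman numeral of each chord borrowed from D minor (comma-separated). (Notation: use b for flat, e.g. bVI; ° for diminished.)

iv, ii°

D major has the diatonic set D, Em, F#m, G, A, Bm, C#dim. Of the given chords, Dmaj7, C#m7b5 and A are diatonic. But Gm (G–Bb–D) is foreign: the diatonic IV on degree 4 is G, whereas Gm comes from D minor. It is labeled iv. Edim (E–G–Bb) is not: scale degree 2 in D major carries Em (ii). In D minor the chord on that degree is Edim, so here it functions as ii°, borrowed from the parallel minor.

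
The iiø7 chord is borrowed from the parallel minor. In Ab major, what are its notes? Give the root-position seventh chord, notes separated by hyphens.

Bb-Db-Fb-Ab

iiø7 is built on scale degree 2, which is Bb in both Ab major and its parallel. Stacking thirds in Ab minor on Bb gives Bb–Db–Fb–Ab.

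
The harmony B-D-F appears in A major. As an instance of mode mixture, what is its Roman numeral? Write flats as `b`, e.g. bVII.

The root B is the diatonic 2nd degree of A major; the borrowing shows in the chord quality. Diatonically A major has Bm (ii) on that degree; B–D–F is instead the diminished chord native to A minor, so it takes the label ii°.

ii°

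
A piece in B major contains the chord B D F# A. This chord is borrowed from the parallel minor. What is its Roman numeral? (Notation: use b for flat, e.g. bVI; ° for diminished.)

i7

The root B is the diatonic 1st degree of B major; the borrowing shows in the chord quality. Diatonically B major has B (I) on that degree; B–D–F#–A is instead the minor-seventh chord native to B minor, so it takes the label i7.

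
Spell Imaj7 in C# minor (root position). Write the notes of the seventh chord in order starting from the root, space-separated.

C# E# G# B#

Imaj7 is built on scale degree 1, which is C# in both C# minor and its parallel. In C# major the chord on C# is C#–E#–G#–B#.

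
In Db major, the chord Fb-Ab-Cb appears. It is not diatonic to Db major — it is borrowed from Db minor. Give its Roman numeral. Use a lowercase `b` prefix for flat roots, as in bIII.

The root Fb is the lowered 3rd scale degree — diatonically Db major has F there. Fb–Ab–Cb is a major chord — the form found in Db minor, not the diatonic iii (Fm). Borrowed into Db major it is written bIII.

bIII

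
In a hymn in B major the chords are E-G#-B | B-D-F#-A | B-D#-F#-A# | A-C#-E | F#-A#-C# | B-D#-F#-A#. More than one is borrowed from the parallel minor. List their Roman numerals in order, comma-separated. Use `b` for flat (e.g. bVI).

i7, bVII

In B major the diatonic chords are B, C#m, D#m, E, F#, G#m, A#dim. E–G#–B = E, B–D#–F#–A# = Bmaj7 and F#–A#–C# = F# are all diatonic. But B–D–F#–A is foreign: the diatonic I on degree 1 is B, whereas Bm7 comes from B minor. It is labeled i7. But A–C#–E is foreign: the diatonic vii° on degree 7 is A#dim, whereas A comes from B minor. It is labeled bVII.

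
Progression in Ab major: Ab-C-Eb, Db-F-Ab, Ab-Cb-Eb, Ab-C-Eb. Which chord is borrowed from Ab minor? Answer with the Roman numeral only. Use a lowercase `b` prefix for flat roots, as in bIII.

Ab major has the diatonic set Ab, Bbm, Cm, Db, Eb, Fm, Gdim. Ab–C–Eb = Ab and Db–F–Ab = Db are both diatonic. Ab–Cb–Eb is not: scale degree 1 in Ab major carries Ab (I). In Ab minor the chord on that degree is Abm, so here it functions as i, borrowed from the parallel minor.

i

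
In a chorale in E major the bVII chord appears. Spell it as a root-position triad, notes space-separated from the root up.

bVII is built on the lowered scale degree 7. In E major degree 7 is D#; lowered it becomes D. Building the major chord from the parallel minor on D: D–F#–A.

D F# A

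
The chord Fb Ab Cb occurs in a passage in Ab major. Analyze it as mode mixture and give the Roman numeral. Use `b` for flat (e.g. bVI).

The root Fb is the lowered 6th scale degree — diatonically Ab major has F there. Diatonically Ab major has Fm (vi) on that degree; Fb–Ab–Cb is instead the major chord native to Ab minor, so it takes the label bVI.

bVI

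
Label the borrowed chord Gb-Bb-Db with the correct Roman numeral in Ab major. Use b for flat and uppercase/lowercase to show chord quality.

bVII

The root Gb is the lowered 7th scale degree — diatonically Ab major has G there. Diatonically Ab major has Gdim (vii°) on that degree; Gb–Bb–Db is instead the major chord native to Ab minor, so it takes the label bVII.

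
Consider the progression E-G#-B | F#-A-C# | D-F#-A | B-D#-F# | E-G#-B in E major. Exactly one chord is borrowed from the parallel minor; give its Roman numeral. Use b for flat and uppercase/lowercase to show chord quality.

The diatonic triads in E major are E, F#m, G#m, A, B, C#m, D#dim. Of the given chords, E–G#–B = E, F#–A–C# = F#m and B–D#–F# = B are diatonic. D–F#–A doesn't fit — on degree 7 E major would have D#dim (vii°). D is the degree-7 chord of E minor, so it is the borrowed bVII.

bVII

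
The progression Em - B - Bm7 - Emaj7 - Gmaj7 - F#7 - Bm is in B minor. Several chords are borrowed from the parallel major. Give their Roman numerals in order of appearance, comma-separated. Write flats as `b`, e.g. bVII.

In B minor (with V from harmonic minor) the diatonic chords are Bm, C#dim, D, Em, F#, G, A. Em, Bm7, Gmaj7, F#7 and Bm all belong to that set. B (B–D#–F#) is not: scale degree 1 in B minor carries Bm (i). In B major the chord on that degree is B, so here it functions as I, borrowed from the parallel major. But Emaj7 (E–G#–B–D#) is foreign: the diatonic iv on degree 4 is Em, whereas Emaj7 comes from B major. It is labeled IVmaj7.

I, IVmaj7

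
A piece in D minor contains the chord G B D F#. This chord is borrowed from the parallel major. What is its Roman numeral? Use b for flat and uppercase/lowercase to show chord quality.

The root G is the diatonic 4th degree of D minor; the borrowing shows in the chord quality. The diatonic chord on degree 4 would be Gm (iv), but G–B–D–F# is the major-seventh chord from D major. As a borrowed chord it is labeled IVmaj7.

IVmaj7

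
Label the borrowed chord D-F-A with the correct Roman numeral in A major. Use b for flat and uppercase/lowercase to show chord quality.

D is scale degree 4 in A major. D–F–A is a minor chord — the form found in A minor, not the diatonic IV (D). Borrowed into A major it is written iv.

iv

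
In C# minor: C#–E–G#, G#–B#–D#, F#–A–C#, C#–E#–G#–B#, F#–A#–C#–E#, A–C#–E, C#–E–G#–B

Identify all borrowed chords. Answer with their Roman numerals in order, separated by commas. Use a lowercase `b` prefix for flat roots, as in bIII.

Imaj7, IVmaj7

The diatonic triads in C# minor (with V from harmonic minor) are C#m, D#dim, E, F#m, G#, A, B. C#–E–G# = C#m, G#–B#–D# = G#, F#–A–C# = F#m, A–C#–E = A and C#–E–G#–B = C#m7 all belong to that set. But C#–E#–G#–B# is foreign: the diatonic i on degree 1 is C#m, whereas C#maj7 comes from C# major. It is labeled Imaj7. But F#–A#–C#–E# is foreign: the diatonic iv on degree 4 is F#m, whereas F#maj7 comes from C# major. It is labeled IVmaj7.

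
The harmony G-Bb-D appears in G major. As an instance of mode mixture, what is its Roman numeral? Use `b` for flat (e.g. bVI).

i

The root G is the diatonic 1st degree of G major; the borrowing shows in the chord quality. G–Bb–D is a minor chord — the form found in G minor, not the diatonic I (G). Borrowed into G major it is written i.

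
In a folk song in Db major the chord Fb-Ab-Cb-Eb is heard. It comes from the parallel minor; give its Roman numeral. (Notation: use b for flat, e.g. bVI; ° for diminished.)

Fb is the lowered form of scale degree 3 in Db major (the diatonic degree 3 is F). Fb–Ab–Cb–Eb is a major-seventh chord — the form found in Db minor, not the diatonic iii (Fm). Borrowed into Db major it is written bIIImaj7.

bIIImaj7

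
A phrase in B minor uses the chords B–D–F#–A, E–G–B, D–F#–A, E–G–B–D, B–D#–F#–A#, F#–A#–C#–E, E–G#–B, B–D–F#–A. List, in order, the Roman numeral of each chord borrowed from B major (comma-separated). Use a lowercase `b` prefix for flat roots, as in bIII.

Imaj7, IV

The diatonic triads in B minor (with V from harmonic minor) are Bm, C#dim, D, Em, F#, G, A. Of the given chords, B–D–F#–A = Bm7, E–G–B = Em, D–F#–A = D, E–G–B–D = Em7 and F#–A#–C#–E = F#7 are diatonic. B–D#–F#–A# doesn't fit — on degree 1 B minor would have Bm (i). Bmaj7 is the degree-1 chord of B major, so it is the borrowed Imaj7. E–G#–B is not: scale degree 4 in B minor carries Em (iv). In B major the chord on that degree is E, so here it functions as IV, borrowed from the parallel major.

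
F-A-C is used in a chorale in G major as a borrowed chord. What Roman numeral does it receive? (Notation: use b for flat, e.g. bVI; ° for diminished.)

bVII

F is the lowered form of scale degree 7 in G major (the diatonic degree 7 is F#). F–A–C is a major chord — the form found in G minor, not the diatonic vii° (F#dim). Borrowed into G major it is written bVII.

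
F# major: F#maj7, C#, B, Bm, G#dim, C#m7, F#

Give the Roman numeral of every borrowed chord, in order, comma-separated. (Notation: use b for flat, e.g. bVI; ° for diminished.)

In F# major the diatonic chords are F#, G#m, A#m, B, C#, D#m, E#dim. F#maj7, C#, B and F# are all diatonic. But Bm (B–D–F#) is foreign: the diatonic IV on degree 4 is B, whereas Bm comes from F# minor. It is labeled iv. G#dim (G#–B–D) doesn't fit — on degree 2 F# major would have G#m (ii). G#dim is the degree-2 chord of F# minor, so it is the borrowed ii°. C#m7 (C#–E–G#–B) doesn't fit — on degree 5 F# major would have C# (V). C#m7 is the degree-5 chord of F# minor, so it is the borrowed v7.

iv, ii°, v7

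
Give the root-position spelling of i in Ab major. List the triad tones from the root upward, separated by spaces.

Ab Cb Eb

The root, Ab, is scale degree 1 — the same note in Ab major and Ab minor; only the chord quality changes. Building the minor chord from the parallel minor on Ab: Ab–Cb–Eb.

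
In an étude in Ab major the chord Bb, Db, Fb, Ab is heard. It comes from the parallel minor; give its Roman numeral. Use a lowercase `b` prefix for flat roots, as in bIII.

iiø7

Bb is scale degree 2 in Ab major. Bb–Db–Fb–Ab is a half-diminished-seventh chord — the form found in Ab minor, not the diatonic ii (Bbm). Borrowed into Ab major it is written iiø7.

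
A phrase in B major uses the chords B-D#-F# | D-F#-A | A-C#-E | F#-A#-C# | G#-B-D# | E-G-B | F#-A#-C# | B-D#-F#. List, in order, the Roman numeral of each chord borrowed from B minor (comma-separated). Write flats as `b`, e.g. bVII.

bIII, bVII, iv

B major has the diatonic set B, C#m, D#m, E, F#, G#m, A#dim. B–D#–F# = B, F#–A#–C# = F# and G#–B–D# = G#m are all diatonic. D–F#–A doesn't fit — on degree 3 B major would have D#m (iii). D is the degree-3 chord of B minor, so it is the borrowed bIII. A–C#–E doesn't fit — on degree 7 B major would have A#dim (vii°). A is the degree-7 chord of B minor, so it is the borrowed bVII. But E–G–B is foreign: the diatonic IV on degree 4 is E, whereas Em comes from B minor. It is labeled iv.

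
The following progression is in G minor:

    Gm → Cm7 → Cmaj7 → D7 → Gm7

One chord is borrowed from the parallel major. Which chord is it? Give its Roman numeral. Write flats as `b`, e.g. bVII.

IVmaj7

G minor has the diatonic set Gm, Adim, Bb, Cm, D, Eb, F (with V from harmonic minor). Of the given chords, Gm, Cm7, D7 and Gm7 are diatonic. Cmaj7 (C–E–G–B) doesn't fit — on degree 4 G minor would have Cm (iv). Cmaj7 is the degree-4 chord of G major, so it is the borrowed IVmaj7.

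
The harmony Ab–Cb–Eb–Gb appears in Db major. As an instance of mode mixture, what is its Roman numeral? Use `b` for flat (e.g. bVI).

Ab is scale degree 5 in Db major. The diatonic chord on degree 5 would be Ab (V), but Ab–Cb–Eb–Gb is the minor-seventh chord from Db minor. As a borrowed chord it is labeled v7.

v7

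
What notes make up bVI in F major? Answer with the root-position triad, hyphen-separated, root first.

The root of bVI is the lowered 6th degree: D becomes Db. Stacking thirds in F minor on Db gives Db–F–Ab.

Db-F-Ab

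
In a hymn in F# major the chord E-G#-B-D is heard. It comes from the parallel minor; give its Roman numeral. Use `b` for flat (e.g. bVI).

bVII7

In F# major scale degree 7 is E#; E is its lowered form, from F# minor. Diatonically F# major has E#dim (vii°) on that degree; E–G#–B–D is instead the dominant-seventh chord native to F# minor, so it takes the label bVII7.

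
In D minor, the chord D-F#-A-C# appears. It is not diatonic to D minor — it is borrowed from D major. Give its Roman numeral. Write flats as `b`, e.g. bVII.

D is scale degree 1 in D minor. D–F#–A–C# is a major-seventh chord — the form found in D major, not the diatonic i (Dm). Borrowed into D minor it is written Imaj7.

Imaj7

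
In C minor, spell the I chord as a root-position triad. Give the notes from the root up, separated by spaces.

C E G

I is built on scale degree 1, which is C in both C minor and its parallel. Stacking thirds in C major on C gives C–E–G.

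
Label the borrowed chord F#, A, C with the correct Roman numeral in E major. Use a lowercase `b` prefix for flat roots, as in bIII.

The root F# is the diatonic 2nd degree of E major; the borrowing shows in the chord quality. Diatonically E major has F#m (ii) on that degree; F#–A–C is instead the diminished chord native to E minor, so it takes the label ii°.

ii°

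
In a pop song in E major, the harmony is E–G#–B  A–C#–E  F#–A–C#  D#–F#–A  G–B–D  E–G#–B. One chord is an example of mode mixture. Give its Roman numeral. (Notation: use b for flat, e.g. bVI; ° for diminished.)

In E major the diatonic chords are E, F#m, G#m, A, B, C#m, D#dim. E–G#–B = E, A–C#–E = A, F#–A–C# = F#m and D#–F#–A = D#dim all belong to that set. G–B–D is not: scale degree 3 in E major carries G#m (iii). In E minor the chord on that degree is G, so here it functions as bIII, borrowed from the parallel minor.

bIII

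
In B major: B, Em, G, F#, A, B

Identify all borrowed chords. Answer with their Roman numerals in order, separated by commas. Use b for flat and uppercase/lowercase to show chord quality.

In B major the diatonic chords are B, C#m, D#m, E, F#, G#m, A#dim. B and F# both belong to that set. Em (E–G–B) doesn't fit — on degree 4 B major would have E (IV). Em is the degree-4 chord of B minor, so it is the borrowed iv. But G (G–B–D) is foreign: the diatonic vi on degree 6 is G#m, whereas G comes from B minor. It is labeled bVI. But A (A–C#–E) is foreign: the diatonic vii° on degree 7 is A#dim, whereas A comes from B minor. It is labeled bVII.

iv, bVI, bVII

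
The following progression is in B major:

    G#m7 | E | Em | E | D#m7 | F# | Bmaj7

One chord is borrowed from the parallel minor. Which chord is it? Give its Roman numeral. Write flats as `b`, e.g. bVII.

iv

The diatonic triads in B major are B, C#m, D#m, E, F#, G#m, A#dim. G#m7, E, D#m7, F# and Bmaj7 all belong to that set. Em (E–G–B) is not: scale degree 4 in B major carries E (IV). In B minor the chord on that degree is Em, so here it functions as iv, borrowed from the parallel minor.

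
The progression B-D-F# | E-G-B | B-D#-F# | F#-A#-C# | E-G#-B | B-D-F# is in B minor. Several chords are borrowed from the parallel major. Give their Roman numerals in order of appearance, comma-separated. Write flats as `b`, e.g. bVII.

I, IV

B minor has the diatonic set Bm, C#dim, D, Em, F#, G, A (with V from harmonic minor). B–D–F# = Bm, E–G–B = Em and F#–A#–C# = F# are all diatonic. But B–D#–F# is foreign: the diatonic i on degree 1 is Bm, whereas B comes from B major. It is labeled I. But E–G#–B is foreign: the diatonic iv on degree 4 is Em, whereas E comes from B major. It is labeled IV.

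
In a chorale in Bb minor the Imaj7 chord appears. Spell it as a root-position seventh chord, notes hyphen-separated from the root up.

The root, Bb, is scale degree 1 — the same note in Bb minor and Bb major; only the chord quality changes. Building the major-seventh chord from the parallel major on Bb: Bb–D–F–A.

Bb-D-F-A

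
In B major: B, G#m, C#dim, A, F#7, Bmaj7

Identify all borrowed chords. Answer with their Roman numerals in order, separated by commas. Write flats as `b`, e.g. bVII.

The diatonic triads in B major are B, C#m, D#m, E, F#, G#m, A#dim. Of the given chords, B, G#m, F#7 and Bmaj7 are diatonic. C#dim (C#–E–G) doesn't fit — on degree 2 B major would have C#m (ii). C#dim is the degree-2 chord of B minor, so it is the borrowed ii°. A (A–C#–E) is not: scale degree 7 in B major carries A#dim (vii°). In B minor the chord on that degree is A, so here it functions as bVII, borrowed from the parallel minor.

ii°, bVII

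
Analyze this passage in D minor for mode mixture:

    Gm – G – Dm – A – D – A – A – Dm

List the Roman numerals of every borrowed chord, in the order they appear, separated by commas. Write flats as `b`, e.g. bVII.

In D minor (with V from harmonic minor) the diatonic chords are Dm, Edim, F, Gm, A, Bb, C. Of the given chords, Gm, Dm and A are diatonic. G (G–B–D) doesn't fit — on degree 4 D minor would have Gm (iv). G is the degree-4 chord of D major, so it is the borrowed IV. D (D–F#–A) is not: scale degree 1 in D minor carries Dm (i). In D major the chord on that degree is D, so here it functions as I, borrowed from the parallel major.

IV, I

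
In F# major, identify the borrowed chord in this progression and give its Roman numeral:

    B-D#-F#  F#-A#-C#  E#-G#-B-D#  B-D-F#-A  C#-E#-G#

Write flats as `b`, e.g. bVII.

iv7

In F# major the diatonic chords are F#, G#m, A#m, B, C#, D#m, E#dim. B–D#–F# = B, F#–A#–C# = F#, E#–G#–B–D# = E#m7b5 and C#–E#–G# = C# all belong to that set. B–D–F#–A doesn't fit — on degree 4 F# major would have B (IV). Bm7 is the degree-4 chord of F# minor, so it is the borrowed iv7.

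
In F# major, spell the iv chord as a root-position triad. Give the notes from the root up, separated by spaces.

B D F#

iv is built on scale degree 4, which is B in both F# major and its parallel. Building the minor chord from the parallel minor on B: B–D–F#.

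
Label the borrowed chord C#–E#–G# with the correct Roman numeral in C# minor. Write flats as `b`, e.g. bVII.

The root C# is the diatonic 1st degree of C# minor; the borrowing shows in the chord quality. Diatonically C# minor has C#m (i) on that degree; C#–E#–G# is instead the major chord native to C# major, so it takes the label I.

I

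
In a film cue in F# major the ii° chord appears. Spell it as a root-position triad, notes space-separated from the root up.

ii° is built on scale degree 2, which is G# in both F# major and its parallel. Building the diminished chord from the parallel minor on G#: G#–B–D.

G# B D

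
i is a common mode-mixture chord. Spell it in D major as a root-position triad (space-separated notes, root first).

D F A

The root, D, is scale degree 1 — the same note in D major and D minor; only the chord quality changes. Building the minor chord from the parallel minor on D: D–F–A.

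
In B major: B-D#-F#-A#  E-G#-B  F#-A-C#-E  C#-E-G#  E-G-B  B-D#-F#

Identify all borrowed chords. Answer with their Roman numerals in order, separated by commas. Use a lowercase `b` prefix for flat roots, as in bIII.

v7, iv

In B major the diatonic chords are B, C#m, D#m, E, F#, G#m, A#dim. B–D#–F#–A# = Bmaj7, E–G#–B = E, C#–E–G# = C#m and B–D#–F# = B are all diatonic. F#–A–C#–E doesn't fit — on degree 5 B major would have F# (V). F#m7 is the degree-5 chord of B minor, so it is the borrowed v7. E–G–B is not: scale degree 4 in B major carries E (IV). In B minor the chord on that degree is Em, so here it functions as iv, borrowed from the parallel minor.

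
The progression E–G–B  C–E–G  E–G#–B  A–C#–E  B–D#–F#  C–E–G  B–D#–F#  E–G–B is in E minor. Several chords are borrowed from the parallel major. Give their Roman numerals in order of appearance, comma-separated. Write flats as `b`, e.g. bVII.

I, IV

In E minor (with V from harmonic minor) the diatonic chords are Em, F#dim, G, Am, B, C, D. Of the given chords, E–G–B = Em, C–E–G = C and B–D#–F# = B are diatonic. E–G#–B is not: scale degree 1 in E minor carries Em (i). In E major the chord on that degree is E, so here it functions as I, borrowed from the parallel major. A–C#–E doesn't fit — on degree 4 E minor would have Am (iv). A is the degree-4 chord of E major, so it is the borrowed IV.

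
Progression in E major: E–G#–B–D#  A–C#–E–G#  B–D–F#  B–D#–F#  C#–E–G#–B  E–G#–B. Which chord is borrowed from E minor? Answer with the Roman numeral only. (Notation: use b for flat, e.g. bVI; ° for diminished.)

v

In E major the diatonic chords are E, F#m, G#m, A, B, C#m, D#dim. E–G#–B–D# = Emaj7, A–C#–E–G# = Amaj7, B–D#–F# = B, C#–E–G#–B = C#m7 and E–G#–B = E all belong to that set. But B–D–F# is foreign: the diatonic V on degree 5 is B, whereas Bm comes from E minor. It is labeled v.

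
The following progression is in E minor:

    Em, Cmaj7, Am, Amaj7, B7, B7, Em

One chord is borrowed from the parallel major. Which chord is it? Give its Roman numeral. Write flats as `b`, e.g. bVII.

The diatonic triads in E minor (with V from harmonic minor) are Em, F#dim, G, Am, B, C, D. Of the given chords, Em, Cmaj7, Am and B7 are diatonic. Amaj7 (A–C#–E–G#) doesn't fit — on degree 4 E minor would have Am (iv). Amaj7 is the degree-4 chord of E major, so it is the borrowed IVmaj7.

IVmaj7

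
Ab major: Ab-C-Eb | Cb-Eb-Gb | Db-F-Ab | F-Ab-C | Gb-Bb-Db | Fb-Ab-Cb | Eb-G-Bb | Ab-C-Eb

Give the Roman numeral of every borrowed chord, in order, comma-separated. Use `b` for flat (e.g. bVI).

bIII, bVII, bVI

The diatonic triads in Ab major are Ab, Bbm, Cm, Db, Eb, Fm, Gdim. Ab–C–Eb = Ab, Db–F–Ab = Db, F–Ab–C = Fm and Eb–G–Bb = Eb are all diatonic. Cb–Eb–Gb doesn't fit — on degree 3 Ab major would have Cm (iii). Cb is the degree-3 chord of Ab minor, so it is the borrowed bIII. Gb–Bb–Db is not: scale degree 7 in Ab major carries Gdim (vii°). In Ab minor the chord on that degree is Gb, so here it functions as bVII, borrowed from the parallel minor. Fb–Ab–Cb doesn't fit — on degree 6 Ab major would have Fm (vi). Fb is the degree-6 chord of Ab minor, so it is the borrowed bVI.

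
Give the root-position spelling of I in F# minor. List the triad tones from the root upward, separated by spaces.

The root, F#, is scale degree 1 — the same note in F# minor and F# major; only the chord quality changes. Stacking thirds in F# major on F# gives F#–A#–C#.

F# A# C#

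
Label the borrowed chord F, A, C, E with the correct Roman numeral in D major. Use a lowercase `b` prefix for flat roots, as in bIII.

bIIImaj7

The root F is the lowered 3rd scale degree — diatonically D major has F# there. Diatonically D major has F#m (iii) on that degree; F–A–C–E is instead the major-seventh chord native to D minor, so it takes the label bIIImaj7.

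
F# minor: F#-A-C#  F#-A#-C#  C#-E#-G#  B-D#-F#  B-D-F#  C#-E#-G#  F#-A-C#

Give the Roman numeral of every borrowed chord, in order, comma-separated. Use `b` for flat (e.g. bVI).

I, IV

The diatonic triads in F# minor (with V from harmonic minor) are F#m, G#dim, A, Bm, C#, D, E. F#–A–C# = F#m, C#–E#–G# = C# and B–D–F# = Bm are all diatonic. F#–A#–C# is not: scale degree 1 in F# minor carries F#m (i). In F# major the chord on that degree is F#, so here it functions as I, borrowed from the parallel major. B–D#–F# doesn't fit — on degree 4 F# minor would have Bm (iv). B is the degree-4 chord of F# major, so it is the borrowed IV.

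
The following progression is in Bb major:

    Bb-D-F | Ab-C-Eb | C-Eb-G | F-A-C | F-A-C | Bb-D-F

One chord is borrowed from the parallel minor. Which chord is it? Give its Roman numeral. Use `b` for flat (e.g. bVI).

bVII

Bb major has the diatonic set Bb, Cm, Dm, Eb, F, Gm, Adim. Of the given chords, Bb–D–F = Bb, C–Eb–G = Cm and F–A–C = F are diatonic. But Ab–C–Eb is foreign: the diatonic vii° on degree 7 is Adim, whereas Ab comes from Bb minor. It is labeled bVII.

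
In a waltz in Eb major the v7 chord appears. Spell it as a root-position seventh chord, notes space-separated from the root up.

Bb Db F Ab

The root, Bb, is scale degree 5 — the same note in Eb major and Eb minor; only the chord quality changes. Stacking thirds in Eb minor on Bb gives Bb–Db–F–Ab.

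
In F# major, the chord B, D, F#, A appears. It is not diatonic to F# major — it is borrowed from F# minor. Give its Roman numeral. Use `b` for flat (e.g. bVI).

iv7

The root B is the diatonic 4th degree of F# major; the borrowing shows in the chord quality. Diatonically F# major has B (IV) on that degree; B–D–F#–A is instead the minor-seventh chord native to F# minor, so it takes the label iv7.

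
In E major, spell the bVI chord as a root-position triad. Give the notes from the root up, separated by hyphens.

bVI is built on the lowered scale degree 6. In E major degree 6 is C#; lowered it becomes C. Stacking thirds in E minor on C gives C–E–G.

C-E-G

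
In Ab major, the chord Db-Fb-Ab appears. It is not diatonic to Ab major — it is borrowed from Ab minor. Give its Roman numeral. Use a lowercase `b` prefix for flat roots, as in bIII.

iv

The root Db is the diatonic 4th degree of Ab major; the borrowing shows in the chord quality. The diatonic chord on degree 4 would be Db (IV), but Db–Fb–Ab is the minor chord from Ab minor. As a borrowed chord it is labeled iv.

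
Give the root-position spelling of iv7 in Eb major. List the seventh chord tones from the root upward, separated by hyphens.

iv7 is built on scale degree 4, which is Ab in both Eb major and its parallel. In Eb minor the chord on Ab is Ab–Cb–Eb–Gb.

Ab-Cb-Eb-Gb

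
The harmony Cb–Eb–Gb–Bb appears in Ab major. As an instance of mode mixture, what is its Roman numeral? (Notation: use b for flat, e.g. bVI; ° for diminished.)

bIIImaj7

In Ab major scale degree 3 is C; Cb is its lowered form, from Ab minor. Cb–Eb–Gb–Bb is a major-seventh chord — the form found in Ab minor, not the diatonic iii (Cm). Borrowed into Ab major it is written bIIImaj7.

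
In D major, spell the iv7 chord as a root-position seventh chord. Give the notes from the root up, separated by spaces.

G Bb D F

The root, G, is scale degree 4 — the same note in D major and D minor; only the chord quality changes. In D minor the chord on G is G–Bb–D–F.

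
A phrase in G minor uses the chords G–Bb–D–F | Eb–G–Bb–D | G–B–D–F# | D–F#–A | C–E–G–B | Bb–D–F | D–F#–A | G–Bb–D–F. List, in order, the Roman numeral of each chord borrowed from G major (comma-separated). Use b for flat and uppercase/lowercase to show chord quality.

Imaj7, IVmaj7

The diatonic triads in G minor (with V from harmonic minor) are Gm, Adim, Bb, Cm, D, Eb, F. G–Bb–D–F = Gm7, Eb–G–Bb–D = Ebmaj7, D–F#–A = D and Bb–D–F = Bb are all diatonic. But G–B–D–F# is foreign: the diatonic i on degree 1 is Gm, whereas Gmaj7 comes from G major. It is labeled Imaj7. But C–E–G–B is foreign: the diatonic iv on degree 4 is Cm, whereas Cmaj7 comes from G major. It is labeled IVmaj7.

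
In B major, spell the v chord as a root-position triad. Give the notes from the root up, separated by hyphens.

The root, F#, is scale degree 5 — the same note in B major and B minor; only the chord quality changes. Stacking thirds in B minor on F# gives F#–A–C#.

F#-A-C#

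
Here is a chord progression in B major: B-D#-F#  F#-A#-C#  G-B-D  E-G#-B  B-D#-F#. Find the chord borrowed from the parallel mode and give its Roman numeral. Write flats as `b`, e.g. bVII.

bVI

The diatonic triads in B major are B, C#m, D#m, E, F#, G#m, A#dim. B–D#–F# = B, F#–A#–C# = F# and E–G#–B = E all belong to that set. G–B–D doesn't fit — on degree 6 B major would have G#m (vi). G is the degree-6 chord of B minor, so it is the borrowed bVI.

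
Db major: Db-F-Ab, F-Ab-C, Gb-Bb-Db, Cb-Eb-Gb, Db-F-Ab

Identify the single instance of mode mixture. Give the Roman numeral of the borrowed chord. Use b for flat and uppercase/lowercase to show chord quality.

bVII

In Db major the diatonic chords are Db, Ebm, Fm, Gb, Ab, Bbm, Cdim. Db–F–Ab = Db, F–Ab–C = Fm and Gb–Bb–Db = Gb all belong to that set. But Cb–Eb–Gb is foreign: the diatonic vii° on degree 7 is Cdim, whereas Cb comes from Db minor. It is labeled bVII.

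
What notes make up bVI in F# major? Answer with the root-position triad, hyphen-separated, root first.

The root of bVI is the lowered 6th degree: D# becomes D. Building the major chord from the parallel minor on D: D–F#–A.

D-F#-A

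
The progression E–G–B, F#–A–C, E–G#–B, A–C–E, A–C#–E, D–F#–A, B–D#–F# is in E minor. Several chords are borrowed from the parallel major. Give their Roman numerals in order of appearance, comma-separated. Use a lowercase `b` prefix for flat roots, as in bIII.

I, IV

In E minor (with V from harmonic minor) the diatonic chords are Em, F#dim, G, Am, B, C, D. E–G–B = Em, F#–A–C = F#dim, A–C–E = Am, D–F#–A = D and B–D#–F# = B all belong to that set. But E–G#–B is foreign: the diatonic i on degree 1 is Em, whereas E comes from E major. It is labeled I. But A–C#–E is foreign: the diatonic iv on degree 4 is Am, whereas A comes from E major. It is labeled IV.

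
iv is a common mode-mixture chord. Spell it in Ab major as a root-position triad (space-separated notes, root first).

iv is built on scale degree 4, which is Db in both Ab major and its parallel. Stacking thirds in Ab minor on Db gives Db–Fb–Ab.

Db Fb Ab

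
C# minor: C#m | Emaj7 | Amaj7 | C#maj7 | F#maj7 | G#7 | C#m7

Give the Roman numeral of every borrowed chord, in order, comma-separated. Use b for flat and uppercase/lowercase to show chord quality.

C# minor has the diatonic set C#m, D#dim, E, F#m, G#, A, B (with V from harmonic minor). Of the given chords, C#m, Emaj7, Amaj7, G#7 and C#m7 are diatonic. C#maj7 (C#–E#–G#–B#) doesn't fit — on degree 1 C# minor would have C#m (i). C#maj7 is the degree-1 chord of C# major, so it is the borrowed Imaj7. F#maj7 (F#–A#–C#–E#) doesn't fit — on degree 4 C# minor would have F#m (iv). F#maj7 is the degree-4 chord of C# major, so it is the borrowed IVmaj7.

Imaj7, IVmaj7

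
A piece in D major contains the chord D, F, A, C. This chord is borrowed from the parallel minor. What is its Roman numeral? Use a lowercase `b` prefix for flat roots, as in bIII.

D is scale degree 1 in D major. The diatonic chord on degree 1 would be D (I), but D–F–A–C is the minor-seventh chord from D minor. As a borrowed chord it is labeled i7.

i7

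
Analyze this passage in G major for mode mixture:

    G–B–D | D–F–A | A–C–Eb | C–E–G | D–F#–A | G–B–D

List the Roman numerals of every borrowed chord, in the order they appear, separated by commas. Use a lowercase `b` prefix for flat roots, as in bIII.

v, ii°

In G major the diatonic chords are G, Am, Bm, C, D, Em, F#dim. G–B–D = G, C–E–G = C and D–F#–A = D all belong to that set. But D–F–A is foreign: the diatonic V on degree 5 is D, whereas Dm comes from G minor. It is labeled v. But A–C–Eb is foreign: the diatonic ii on degree 2 is Am, whereas Adim comes from G minor. It is labeled ii°.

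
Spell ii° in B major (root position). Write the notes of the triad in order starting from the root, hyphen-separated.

ii° is built on scale degree 2, which is C# in both B major and its parallel. Building the diminished chord from the parallel minor on C#: C#–E–G.

C#-E-G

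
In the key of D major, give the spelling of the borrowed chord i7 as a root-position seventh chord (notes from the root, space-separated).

D F A C

The root, D, is scale degree 1 — the same note in D major and D minor; only the chord quality changes. In D minor the chord on D is D–F–A–C.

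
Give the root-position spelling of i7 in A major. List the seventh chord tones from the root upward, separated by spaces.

The root, A, is scale degree 1 — the same note in A major and A minor; only the chord quality changes. In A minor the chord on A is A–C–E–G.

A C E G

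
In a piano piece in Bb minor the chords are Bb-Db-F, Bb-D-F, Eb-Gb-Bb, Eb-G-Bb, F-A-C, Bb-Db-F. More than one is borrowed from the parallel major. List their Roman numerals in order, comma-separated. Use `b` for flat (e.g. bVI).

I, IV

The diatonic triads in Bb minor (with V from harmonic minor) are Bbm, Cdim, Db, Ebm, F, Gb, Ab. Bb–Db–F = Bbm, Eb–Gb–Bb = Ebm and F–A–C = F are all diatonic. Bb–D–F is not: scale degree 1 in Bb minor carries Bbm (i). In Bb major the chord on that degree is Bb, so here it functions as I, borrowed from the parallel major. Eb–G–Bb doesn't fit — on degree 4 Bb minor would have Ebm (iv). Eb is the degree-4 chord of Bb major, so it is the borrowed IV.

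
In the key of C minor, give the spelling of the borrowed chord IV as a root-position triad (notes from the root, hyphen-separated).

IV is built on scale degree 4, which is F in both C minor and its parallel. Building the major chord from the parallel major on F: F–A–C.

F-A-C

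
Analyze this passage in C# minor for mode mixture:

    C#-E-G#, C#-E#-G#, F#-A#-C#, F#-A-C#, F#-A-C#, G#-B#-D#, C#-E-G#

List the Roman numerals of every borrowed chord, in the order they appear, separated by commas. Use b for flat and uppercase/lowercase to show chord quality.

C# minor has the diatonic set C#m, D#dim, E, F#m, G#, A, B (with V from harmonic minor). C#–E–G# = C#m, F#–A–C# = F#m and G#–B#–D# = G# are all diatonic. But C#–E#–G# is foreign: the diatonic i on degree 1 is C#m, whereas C# comes from C# major. It is labeled I. F#–A#–C# doesn't fit — on degree 4 C# minor would have F#m (iv). F# is the degree-4 chord of C# major, so it is the borrowed IV.

I, IV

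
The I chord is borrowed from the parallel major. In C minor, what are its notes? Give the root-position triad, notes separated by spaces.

I is built on scale degree 1, which is C in both C minor and its parallel. Stacking thirds in C major on C gives C–E–G.

C E G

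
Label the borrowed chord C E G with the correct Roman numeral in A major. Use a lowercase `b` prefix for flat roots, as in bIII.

bIII

C is the lowered form of scale degree 3 in A major (the diatonic degree 3 is C#). C–E–G is a major chord — the form found in A minor, not the diatonic iii (C#m). Borrowed into A major it is written bIII.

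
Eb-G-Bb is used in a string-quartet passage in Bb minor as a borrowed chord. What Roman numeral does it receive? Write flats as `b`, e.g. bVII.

IV

The root Eb is the diatonic 4th degree of Bb minor; the borrowing shows in the chord quality. Eb–G–Bb is a major chord — the form found in Bb major, not the diatonic iv (Ebm). Borrowed into Bb minor it is written IV.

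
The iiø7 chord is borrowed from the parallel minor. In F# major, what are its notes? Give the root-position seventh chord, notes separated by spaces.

G# B D F#

The root, G#, is scale degree 2 — the same note in F# major and F# minor; only the chord quality changes. Building the half-diminished-seventh chord from the parallel minor on G#: G#–B–D–F#.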